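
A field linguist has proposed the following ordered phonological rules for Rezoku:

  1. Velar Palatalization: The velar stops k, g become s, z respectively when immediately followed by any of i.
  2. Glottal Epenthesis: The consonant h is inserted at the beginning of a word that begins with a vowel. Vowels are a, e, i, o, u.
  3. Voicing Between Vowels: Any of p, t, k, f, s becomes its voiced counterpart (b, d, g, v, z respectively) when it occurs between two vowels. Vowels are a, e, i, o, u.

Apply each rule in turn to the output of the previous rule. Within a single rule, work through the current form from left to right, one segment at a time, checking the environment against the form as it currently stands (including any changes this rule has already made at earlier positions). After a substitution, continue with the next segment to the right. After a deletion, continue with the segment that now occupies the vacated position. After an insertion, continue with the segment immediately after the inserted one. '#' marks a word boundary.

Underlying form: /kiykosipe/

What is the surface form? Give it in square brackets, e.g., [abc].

[siykozibe]

1 Velar Palatalization: [kiykosipe] → [siykosipe]
2 Glottal Epenthesis: no change — [siykosipe]
3 Voicing Between Vowels: [siykosipe] → [siykozibe]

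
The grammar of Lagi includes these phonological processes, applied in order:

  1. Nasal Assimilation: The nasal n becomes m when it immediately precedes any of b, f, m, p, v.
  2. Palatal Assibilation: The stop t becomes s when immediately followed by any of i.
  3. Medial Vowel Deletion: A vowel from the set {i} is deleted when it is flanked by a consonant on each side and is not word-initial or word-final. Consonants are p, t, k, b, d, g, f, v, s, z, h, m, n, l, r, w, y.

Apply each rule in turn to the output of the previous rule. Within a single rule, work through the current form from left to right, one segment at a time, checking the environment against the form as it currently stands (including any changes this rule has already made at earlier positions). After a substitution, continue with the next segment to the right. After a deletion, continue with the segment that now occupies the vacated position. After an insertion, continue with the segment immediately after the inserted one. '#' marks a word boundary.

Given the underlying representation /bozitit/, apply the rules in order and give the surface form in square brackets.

[bozst]

1 Nasal Assimilation: no change — [bozitit]
2 Palatal Assibilation: [bozitit] → [bozisit]
3 Medial Vowel Deletion: [bozisit] → [bozst]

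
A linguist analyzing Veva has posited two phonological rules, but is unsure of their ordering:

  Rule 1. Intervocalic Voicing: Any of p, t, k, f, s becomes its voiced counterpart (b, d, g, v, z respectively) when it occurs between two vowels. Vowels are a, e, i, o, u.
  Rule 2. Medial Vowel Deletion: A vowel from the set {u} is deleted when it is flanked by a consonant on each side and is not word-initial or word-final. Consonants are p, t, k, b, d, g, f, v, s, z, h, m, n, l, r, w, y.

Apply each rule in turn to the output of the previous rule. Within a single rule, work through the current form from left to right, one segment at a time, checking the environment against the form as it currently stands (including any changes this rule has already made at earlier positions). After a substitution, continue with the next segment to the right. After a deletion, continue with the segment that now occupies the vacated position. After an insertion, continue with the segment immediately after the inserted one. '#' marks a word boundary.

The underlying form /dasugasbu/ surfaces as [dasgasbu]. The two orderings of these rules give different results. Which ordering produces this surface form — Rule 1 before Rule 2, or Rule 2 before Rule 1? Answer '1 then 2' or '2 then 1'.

2 then 1

Order 1 then 2:
  1 Intervocalic Voicing: [dasugasbu] → [dazugasbu]
  2 Medial Vowel Deletion: [dazugasbu] → [dazgasbu]
  result: [dazgasbu]
Order 2 then 1:
  2 Medial Vowel Deletion: [dasugasbu] → [dasgasbu]
  1 Intervocalic Voicing: no change — [dasgasbu]
  result: [dasgasbu]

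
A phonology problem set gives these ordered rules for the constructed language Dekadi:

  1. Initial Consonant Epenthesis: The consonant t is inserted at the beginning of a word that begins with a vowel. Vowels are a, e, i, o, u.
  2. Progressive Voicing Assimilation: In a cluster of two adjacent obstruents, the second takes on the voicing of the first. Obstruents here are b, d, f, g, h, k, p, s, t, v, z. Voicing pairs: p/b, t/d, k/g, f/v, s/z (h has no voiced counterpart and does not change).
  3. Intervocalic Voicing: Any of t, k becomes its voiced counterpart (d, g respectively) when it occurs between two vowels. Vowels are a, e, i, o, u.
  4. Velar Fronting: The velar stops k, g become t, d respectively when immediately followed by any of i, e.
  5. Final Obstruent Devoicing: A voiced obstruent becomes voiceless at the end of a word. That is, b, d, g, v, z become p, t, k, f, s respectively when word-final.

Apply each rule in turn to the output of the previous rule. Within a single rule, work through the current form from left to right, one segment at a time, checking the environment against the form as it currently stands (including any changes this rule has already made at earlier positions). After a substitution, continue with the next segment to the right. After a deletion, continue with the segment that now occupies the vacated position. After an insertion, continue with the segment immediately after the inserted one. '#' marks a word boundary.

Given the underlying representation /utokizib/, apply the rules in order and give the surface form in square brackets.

[tudodizip]

1 Initial Consonant Epenthesis: [utokizib] → [tutokizib]
2 Progressive Voicing Assimilation: no change — [tutokizib]
3 Intervocalic Voicing: [tutokizib] → [tudogizib]
4 Velar Fronting: [tudogizib] → [tudodizib]
5 Final Obstruent Devoicing: [tudodizib] → [tudodizip]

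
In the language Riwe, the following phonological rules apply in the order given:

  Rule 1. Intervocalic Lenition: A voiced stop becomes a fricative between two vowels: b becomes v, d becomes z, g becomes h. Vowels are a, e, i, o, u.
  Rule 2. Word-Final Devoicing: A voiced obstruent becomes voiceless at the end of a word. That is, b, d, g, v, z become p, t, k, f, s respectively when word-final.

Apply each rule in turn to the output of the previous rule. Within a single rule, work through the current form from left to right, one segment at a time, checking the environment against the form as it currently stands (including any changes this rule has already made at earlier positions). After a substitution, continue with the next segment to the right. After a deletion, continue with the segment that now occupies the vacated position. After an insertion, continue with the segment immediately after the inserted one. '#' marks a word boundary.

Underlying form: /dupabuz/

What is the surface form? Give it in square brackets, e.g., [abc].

[dupavus]

Rule 1 Intervocalic Lenition: [dupabuz] → [dupavuz]
Rule 2 Word-Final Devoicing: [dupavuz] → [dupavus]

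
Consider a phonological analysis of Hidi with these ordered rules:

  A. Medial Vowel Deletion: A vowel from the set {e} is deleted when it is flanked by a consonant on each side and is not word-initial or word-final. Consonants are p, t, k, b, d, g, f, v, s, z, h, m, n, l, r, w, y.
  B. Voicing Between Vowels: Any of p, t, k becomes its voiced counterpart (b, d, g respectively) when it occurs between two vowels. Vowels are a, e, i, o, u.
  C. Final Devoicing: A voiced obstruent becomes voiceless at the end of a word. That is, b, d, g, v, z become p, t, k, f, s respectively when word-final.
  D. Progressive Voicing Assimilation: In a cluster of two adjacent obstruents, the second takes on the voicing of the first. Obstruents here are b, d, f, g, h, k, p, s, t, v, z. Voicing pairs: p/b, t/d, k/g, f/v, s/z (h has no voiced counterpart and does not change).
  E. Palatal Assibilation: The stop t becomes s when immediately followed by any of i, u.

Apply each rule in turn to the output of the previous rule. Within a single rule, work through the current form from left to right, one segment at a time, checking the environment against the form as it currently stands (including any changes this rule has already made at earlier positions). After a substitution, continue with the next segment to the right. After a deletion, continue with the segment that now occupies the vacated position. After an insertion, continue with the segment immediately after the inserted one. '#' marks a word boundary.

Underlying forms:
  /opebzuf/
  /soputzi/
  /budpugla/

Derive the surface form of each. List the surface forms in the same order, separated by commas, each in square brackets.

/opebzuf/:
  A Medial Vowel Deletion: [opebzuf] → [opbzuf]
  B Voicing Between Vowels: no change — [opbzuf]
  C Final Devoicing: no change — [opbzuf]
  D Progressive Voicing Assimilation: [opbzuf] → [oppsuf]
  E Palatal Assibilation: no change — [oppsuf]
/soputzi/:
  A Medial Vowel Deletion: no change — [soputzi]
  B Voicing Between Vowels: [soputzi] → [sobutzi]
  C Final Devoicing: no change — [sobutzi]
  D Progressive Voicing Assimilation: [sobutzi] → [sobutsi]
  E Palatal Assibilation: no change — [sobutsi]
/budpugla/:
  A Medial Vowel Deletion: no change — [budpugla]
  B Voicing Between Vowels: no change — [budpugla]
  C Final Devoicing: no change — [budpugla]
  D Progressive Voicing Assimilation: [budpugla] → [budbugla]
  E Palatal Assibilation: no change — [budbugla]

[oppsuf], [sobutsi], [budbugla]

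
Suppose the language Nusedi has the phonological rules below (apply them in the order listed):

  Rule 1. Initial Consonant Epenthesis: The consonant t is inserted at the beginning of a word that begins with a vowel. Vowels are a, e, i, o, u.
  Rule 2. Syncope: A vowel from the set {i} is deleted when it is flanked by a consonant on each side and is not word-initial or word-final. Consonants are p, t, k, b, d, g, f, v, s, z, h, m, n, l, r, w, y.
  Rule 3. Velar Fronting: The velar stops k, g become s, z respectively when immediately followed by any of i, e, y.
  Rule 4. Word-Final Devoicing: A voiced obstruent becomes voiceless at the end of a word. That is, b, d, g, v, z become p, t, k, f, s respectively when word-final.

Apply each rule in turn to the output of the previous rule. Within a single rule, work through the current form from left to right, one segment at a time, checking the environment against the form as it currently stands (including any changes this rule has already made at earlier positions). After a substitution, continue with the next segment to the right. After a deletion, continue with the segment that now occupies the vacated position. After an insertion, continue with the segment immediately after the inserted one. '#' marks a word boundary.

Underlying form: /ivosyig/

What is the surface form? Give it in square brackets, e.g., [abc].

[tvosyk]

Rule 1 Initial Consonant Epenthesis: [ivosyig] → [tivosyig]
Rule 2 Syncope: [tivosyig] → [tvosyg]
Rule 3 Velar Fronting: no change — [tvosyg]
Rule 4 Word-Final Devoicing: [tvosyg] → [tvosyk]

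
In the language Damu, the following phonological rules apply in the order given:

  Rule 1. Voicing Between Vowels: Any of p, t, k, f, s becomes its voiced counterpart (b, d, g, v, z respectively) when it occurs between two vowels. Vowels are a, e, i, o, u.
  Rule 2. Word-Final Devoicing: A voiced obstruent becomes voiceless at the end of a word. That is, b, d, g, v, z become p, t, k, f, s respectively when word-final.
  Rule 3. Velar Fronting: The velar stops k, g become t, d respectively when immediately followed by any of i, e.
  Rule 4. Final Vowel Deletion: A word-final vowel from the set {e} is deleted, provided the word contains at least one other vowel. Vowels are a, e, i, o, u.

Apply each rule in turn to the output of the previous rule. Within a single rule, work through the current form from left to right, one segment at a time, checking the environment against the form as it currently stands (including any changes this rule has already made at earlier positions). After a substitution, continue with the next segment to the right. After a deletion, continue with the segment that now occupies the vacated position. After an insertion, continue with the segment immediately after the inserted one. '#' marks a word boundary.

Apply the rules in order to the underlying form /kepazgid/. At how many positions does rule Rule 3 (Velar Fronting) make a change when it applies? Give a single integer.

Rule 1 Voicing Between Vowels: [kepazgid] → [kebazgid]
Rule 2 Word-Final Devoicing: [kebazgid] → [kebazgit]
Rule 3 Velar Fronting: [kebazgit] → [tebazdit]
Rule 4 Final Vowel Deletion: no change — [tebazdit]
Rule Rule 3 changed 2 position(s).

2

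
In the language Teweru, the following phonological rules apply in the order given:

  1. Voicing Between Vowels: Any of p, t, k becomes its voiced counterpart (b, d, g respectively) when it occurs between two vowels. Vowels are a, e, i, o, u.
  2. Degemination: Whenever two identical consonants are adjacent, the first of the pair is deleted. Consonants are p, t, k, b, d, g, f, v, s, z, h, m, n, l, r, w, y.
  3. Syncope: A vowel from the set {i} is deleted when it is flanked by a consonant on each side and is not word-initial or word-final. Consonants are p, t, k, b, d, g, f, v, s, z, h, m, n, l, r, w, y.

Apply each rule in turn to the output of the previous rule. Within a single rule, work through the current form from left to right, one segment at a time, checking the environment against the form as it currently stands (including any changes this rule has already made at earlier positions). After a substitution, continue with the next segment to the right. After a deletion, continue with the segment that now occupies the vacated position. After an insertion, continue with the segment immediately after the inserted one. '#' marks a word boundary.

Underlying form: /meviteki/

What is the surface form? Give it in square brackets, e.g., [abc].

1 Voicing Between Vowels: [meviteki] → [mevidegi]
2 Degemination: no change — [mevidegi]
3 Syncope: [mevidegi] → [mevdegi]

[mevdegi]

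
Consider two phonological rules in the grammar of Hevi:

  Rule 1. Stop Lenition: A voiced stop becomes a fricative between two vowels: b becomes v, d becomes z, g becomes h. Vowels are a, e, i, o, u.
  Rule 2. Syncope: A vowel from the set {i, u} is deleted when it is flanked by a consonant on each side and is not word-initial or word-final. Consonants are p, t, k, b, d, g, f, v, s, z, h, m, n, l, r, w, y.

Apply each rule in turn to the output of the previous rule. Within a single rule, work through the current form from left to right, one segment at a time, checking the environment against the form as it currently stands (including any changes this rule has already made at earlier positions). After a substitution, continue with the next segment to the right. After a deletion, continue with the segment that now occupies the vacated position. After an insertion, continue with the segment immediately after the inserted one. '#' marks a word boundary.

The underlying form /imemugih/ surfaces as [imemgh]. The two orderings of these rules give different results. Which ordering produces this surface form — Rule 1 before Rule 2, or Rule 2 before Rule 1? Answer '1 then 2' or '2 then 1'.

2 then 1

Order 1 then 2:
  1 Stop Lenition: [imemugih] → [imemuhih]
  2 Syncope: [imemuhih] → [imemhh]
  result: [imemhh]
Order 2 then 1:
  2 Syncope: [imemugih] → [imemgh]
  1 Stop Lenition: no change — [imemgh]
  result: [imemgh]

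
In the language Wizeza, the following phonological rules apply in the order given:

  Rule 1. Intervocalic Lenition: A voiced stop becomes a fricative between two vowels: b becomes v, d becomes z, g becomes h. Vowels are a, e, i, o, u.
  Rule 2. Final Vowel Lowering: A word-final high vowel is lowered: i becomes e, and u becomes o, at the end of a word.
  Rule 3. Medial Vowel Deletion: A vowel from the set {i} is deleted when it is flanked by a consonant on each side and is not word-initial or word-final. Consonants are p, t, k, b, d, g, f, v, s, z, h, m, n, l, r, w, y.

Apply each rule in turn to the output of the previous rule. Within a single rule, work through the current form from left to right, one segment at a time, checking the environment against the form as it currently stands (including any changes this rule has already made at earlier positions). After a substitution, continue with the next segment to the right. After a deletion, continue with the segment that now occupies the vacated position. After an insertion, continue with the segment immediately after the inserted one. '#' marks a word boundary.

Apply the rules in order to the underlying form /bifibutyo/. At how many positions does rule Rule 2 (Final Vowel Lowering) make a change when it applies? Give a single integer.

Rule 1 Intervocalic Lenition: [bifibutyo] → [bifivutyo]
Rule 2 Final Vowel Lowering: no change — [bifivutyo]
Rule 3 Medial Vowel Deletion: [bifivutyo] → [bfvutyo]
Rule Rule 2 changed 0 position(s).

0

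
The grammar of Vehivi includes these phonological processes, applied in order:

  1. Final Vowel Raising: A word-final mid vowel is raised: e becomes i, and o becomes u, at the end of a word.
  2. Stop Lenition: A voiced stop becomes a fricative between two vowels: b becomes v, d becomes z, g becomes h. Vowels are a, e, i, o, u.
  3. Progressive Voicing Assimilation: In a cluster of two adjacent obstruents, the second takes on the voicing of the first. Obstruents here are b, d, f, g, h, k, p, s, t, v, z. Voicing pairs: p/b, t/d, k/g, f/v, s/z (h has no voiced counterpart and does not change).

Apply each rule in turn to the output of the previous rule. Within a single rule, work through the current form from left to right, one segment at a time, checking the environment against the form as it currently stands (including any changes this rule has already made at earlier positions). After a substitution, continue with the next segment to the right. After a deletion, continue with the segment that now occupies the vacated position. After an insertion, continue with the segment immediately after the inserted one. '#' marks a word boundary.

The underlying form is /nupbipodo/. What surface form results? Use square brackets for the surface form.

[nuppipozu]

1 Final Vowel Raising: [nupbipodo] → [nupbipodu]
2 Stop Lenition: [nupbipodu] → [nupbipozu]
3 Progressive Voicing Assimilation: [nupbipozu] → [nuppipozu]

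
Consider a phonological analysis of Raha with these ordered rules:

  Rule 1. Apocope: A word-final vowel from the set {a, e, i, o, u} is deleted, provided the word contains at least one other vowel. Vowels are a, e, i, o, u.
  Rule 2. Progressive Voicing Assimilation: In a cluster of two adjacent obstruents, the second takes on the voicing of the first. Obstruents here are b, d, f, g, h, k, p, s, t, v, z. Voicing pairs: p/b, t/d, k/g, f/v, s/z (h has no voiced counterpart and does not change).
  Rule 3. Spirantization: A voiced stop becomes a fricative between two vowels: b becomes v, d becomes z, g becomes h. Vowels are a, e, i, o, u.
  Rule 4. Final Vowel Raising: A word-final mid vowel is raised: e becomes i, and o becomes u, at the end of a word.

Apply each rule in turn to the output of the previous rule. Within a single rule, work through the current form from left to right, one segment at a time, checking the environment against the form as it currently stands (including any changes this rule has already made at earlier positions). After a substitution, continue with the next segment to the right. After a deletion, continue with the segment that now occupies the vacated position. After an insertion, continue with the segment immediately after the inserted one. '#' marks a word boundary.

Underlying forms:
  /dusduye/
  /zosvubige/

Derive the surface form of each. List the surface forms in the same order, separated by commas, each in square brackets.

/dusduye/:
  Rule 1 Apocope: [dusduye] → [dusduy]
  Rule 2 Progressive Voicing Assimilation: [dusduy] → [dustuy]
  Rule 3 Spirantization: no change — [dustuy]
  Rule 4 Final Vowel Raising: no change — [dustuy]
/zosvubige/:
  Rule 1 Apocope: [zosvubige] → [zosvubig]
  Rule 2 Progressive Voicing Assimilation: [zosvubig] → [zosfubig]
  Rule 3 Spirantization: [zosfubig] → [zosfuvig]
  Rule 4 Final Vowel Raising: no change — [zosfuvig]

[dustuy], [zosfuvig]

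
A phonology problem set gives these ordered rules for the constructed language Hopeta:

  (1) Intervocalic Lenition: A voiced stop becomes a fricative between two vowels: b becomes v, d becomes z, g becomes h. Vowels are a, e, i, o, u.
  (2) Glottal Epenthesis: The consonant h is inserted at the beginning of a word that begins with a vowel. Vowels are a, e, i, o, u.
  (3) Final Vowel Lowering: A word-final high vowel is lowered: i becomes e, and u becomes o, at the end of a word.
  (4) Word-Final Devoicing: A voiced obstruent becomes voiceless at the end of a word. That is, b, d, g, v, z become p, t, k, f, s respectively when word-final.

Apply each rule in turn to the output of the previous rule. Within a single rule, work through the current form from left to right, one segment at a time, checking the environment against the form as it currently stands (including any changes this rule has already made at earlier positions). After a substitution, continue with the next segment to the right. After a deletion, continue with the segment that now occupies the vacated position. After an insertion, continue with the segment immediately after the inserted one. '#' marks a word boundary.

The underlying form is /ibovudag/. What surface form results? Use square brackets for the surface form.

(1) Intervocalic Lenition: [ibovudag] → [ivovuzag]
(2) Glottal Epenthesis: [ivovuzag] → [hivovuzag]
(3) Final Vowel Lowering: no change — [hivovuzag]
(4) Word-Final Devoicing: [hivovuzag] → [hivovuzak]

[hivovuzak]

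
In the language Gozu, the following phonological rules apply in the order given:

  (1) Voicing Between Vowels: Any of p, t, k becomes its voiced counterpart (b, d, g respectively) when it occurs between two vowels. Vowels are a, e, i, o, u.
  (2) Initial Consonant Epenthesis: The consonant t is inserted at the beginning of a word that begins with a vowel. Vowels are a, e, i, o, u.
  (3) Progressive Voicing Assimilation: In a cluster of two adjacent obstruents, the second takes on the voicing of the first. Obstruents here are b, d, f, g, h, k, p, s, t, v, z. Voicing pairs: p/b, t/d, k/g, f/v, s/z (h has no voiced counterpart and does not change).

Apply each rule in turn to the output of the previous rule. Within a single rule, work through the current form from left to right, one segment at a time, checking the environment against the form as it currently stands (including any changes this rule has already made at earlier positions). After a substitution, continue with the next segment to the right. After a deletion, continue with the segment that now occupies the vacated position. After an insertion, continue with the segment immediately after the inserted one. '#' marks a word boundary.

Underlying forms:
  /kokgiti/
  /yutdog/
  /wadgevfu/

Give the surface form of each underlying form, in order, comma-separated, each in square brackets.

[kokkidi], [yuttog], [wadgevvu]

/kokgiti/:
  (1) Voicing Between Vowels: [kokgiti] → [kokgidi]
  (2) Initial Consonant Epenthesis: no change — [kokgidi]
  (3) Progressive Voicing Assimilation: [kokgidi] → [kokkidi]
/yutdog/:
  (1) Voicing Between Vowels: no change — [yutdog]
  (2) Initial Consonant Epenthesis: no change — [yutdog]
  (3) Progressive Voicing Assimilation: [yutdog] → [yuttog]
/wadgevfu/:
  (1) Voicing Between Vowels: no change — [wadgevfu]
  (2) Initial Consonant Epenthesis: no change — [wadgevfu]
  (3) Progressive Voicing Assimilation: [wadgevfu] → [wadgevvu]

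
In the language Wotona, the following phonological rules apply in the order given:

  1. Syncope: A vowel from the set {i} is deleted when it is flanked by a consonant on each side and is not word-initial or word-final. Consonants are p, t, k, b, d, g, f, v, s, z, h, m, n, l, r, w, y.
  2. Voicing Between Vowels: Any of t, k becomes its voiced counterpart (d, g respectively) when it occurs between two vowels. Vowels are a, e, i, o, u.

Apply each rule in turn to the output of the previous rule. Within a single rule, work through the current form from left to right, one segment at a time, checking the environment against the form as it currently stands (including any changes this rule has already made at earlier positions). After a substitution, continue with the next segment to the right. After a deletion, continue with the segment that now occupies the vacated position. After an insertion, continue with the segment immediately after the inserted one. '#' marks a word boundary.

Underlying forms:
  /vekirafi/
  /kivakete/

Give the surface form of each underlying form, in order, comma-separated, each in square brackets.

/vekirafi/:
  1 Syncope: [vekirafi] → [vekrafi]
  2 Voicing Between Vowels: no change — [vekrafi]
/kivakete/:
  1 Syncope: [kivakete] → [kvakete]
  2 Voicing Between Vowels: [kvakete] → [kvagede]

[vekrafi], [kvagede]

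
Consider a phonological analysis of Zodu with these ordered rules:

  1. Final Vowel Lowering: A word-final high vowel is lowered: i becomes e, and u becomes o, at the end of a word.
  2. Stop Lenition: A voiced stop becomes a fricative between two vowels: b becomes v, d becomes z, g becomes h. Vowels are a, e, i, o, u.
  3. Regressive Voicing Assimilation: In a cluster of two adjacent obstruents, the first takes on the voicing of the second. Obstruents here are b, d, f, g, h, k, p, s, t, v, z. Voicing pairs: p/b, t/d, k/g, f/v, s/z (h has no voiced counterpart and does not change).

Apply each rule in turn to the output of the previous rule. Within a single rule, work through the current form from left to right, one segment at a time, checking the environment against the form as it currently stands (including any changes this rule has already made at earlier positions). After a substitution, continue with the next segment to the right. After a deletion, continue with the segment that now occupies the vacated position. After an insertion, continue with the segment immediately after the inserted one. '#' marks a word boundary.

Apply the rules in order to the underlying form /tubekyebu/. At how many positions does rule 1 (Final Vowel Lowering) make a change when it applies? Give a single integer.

1 Final Vowel Lowering: [tubekyebu] → [tubekyebo]
2 Stop Lenition: [tubekyebo] → [tuvekyevo]
3 Regressive Voicing Assimilation: no change — [tuvekyevo]
Rule 1 changed 1 position(s).

1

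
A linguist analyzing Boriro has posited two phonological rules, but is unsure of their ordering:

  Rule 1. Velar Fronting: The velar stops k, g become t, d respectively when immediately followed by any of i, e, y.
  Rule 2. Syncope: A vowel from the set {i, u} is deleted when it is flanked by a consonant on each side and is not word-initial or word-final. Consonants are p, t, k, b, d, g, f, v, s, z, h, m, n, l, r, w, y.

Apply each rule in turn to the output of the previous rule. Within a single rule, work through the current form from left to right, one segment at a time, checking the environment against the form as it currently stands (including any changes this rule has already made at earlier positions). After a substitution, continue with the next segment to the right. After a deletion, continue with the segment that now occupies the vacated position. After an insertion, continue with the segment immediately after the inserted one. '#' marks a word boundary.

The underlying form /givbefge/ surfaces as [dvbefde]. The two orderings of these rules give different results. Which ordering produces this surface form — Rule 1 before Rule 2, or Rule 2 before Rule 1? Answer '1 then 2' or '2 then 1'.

1 then 2

Order 1 then 2:
  1 Velar Fronting: [givbefge] → [divbefde]
  2 Syncope: [divbefde] → [dvbefde]
  result: [dvbefde]
Order 2 then 1:
  2 Syncope: [givbefge] → [gvbefge]
  1 Velar Fronting: [gvbefge] → [gvbefde]
  result: [gvbefde]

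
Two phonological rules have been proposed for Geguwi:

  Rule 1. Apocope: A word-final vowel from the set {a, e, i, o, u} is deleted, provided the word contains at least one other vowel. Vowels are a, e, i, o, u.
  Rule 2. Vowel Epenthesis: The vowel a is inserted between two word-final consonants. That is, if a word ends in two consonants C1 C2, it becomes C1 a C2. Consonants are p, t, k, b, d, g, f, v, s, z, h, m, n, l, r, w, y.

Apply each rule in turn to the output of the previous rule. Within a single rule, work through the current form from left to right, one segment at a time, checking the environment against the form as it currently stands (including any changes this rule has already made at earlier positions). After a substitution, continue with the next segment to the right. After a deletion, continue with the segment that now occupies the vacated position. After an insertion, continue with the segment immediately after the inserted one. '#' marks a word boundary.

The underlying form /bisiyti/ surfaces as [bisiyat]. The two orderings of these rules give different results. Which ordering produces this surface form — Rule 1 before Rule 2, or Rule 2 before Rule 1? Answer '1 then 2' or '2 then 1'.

Order 1 then 2:
  1 Apocope: [bisiyti] → [bisiyt]
  2 Vowel Epenthesis: [bisiyt] → [bisiyat]
  result: [bisiyat]
Order 2 then 1:
  2 Vowel Epenthesis: no change — [bisiyti]
  1 Apocope: [bisiyti] → [bisiyt]
  result: [bisiyt]

1 then 2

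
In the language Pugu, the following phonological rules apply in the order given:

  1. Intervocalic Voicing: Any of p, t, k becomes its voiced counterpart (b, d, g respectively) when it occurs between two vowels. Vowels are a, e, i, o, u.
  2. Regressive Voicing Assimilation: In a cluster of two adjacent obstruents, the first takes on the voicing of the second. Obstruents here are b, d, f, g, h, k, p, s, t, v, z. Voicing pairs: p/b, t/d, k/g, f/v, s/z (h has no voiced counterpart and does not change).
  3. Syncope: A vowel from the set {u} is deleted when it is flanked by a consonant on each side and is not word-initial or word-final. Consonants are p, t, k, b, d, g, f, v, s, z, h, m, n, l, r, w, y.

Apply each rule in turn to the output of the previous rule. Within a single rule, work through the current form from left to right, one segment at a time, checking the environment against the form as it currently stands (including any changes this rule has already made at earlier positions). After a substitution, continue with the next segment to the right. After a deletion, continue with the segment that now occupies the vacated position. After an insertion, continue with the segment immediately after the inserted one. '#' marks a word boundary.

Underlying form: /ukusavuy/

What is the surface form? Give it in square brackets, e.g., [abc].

[ugsavy]

1 Intervocalic Voicing: [ukusavuy] → [ugusavuy]
2 Regressive Voicing Assimilation: no change — [ugusavuy]
3 Syncope: [ugusavuy] → [ugsavy]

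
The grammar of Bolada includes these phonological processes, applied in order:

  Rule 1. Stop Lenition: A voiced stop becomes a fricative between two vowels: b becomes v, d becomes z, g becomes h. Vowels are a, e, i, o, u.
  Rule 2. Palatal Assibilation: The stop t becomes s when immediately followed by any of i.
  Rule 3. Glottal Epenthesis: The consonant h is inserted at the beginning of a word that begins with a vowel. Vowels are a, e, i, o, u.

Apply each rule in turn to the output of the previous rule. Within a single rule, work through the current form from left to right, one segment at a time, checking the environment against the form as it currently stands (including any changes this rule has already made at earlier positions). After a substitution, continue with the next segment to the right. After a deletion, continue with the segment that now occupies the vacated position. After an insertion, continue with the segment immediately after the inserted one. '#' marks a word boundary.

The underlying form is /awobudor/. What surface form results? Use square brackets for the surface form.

Rule 1 Stop Lenition: [awobudor] → [awovuzor]
Rule 2 Palatal Assibilation: no change — [awovuzor]
Rule 3 Glottal Epenthesis: [awovuzor] → [hawovuzor]

[hawovuzor]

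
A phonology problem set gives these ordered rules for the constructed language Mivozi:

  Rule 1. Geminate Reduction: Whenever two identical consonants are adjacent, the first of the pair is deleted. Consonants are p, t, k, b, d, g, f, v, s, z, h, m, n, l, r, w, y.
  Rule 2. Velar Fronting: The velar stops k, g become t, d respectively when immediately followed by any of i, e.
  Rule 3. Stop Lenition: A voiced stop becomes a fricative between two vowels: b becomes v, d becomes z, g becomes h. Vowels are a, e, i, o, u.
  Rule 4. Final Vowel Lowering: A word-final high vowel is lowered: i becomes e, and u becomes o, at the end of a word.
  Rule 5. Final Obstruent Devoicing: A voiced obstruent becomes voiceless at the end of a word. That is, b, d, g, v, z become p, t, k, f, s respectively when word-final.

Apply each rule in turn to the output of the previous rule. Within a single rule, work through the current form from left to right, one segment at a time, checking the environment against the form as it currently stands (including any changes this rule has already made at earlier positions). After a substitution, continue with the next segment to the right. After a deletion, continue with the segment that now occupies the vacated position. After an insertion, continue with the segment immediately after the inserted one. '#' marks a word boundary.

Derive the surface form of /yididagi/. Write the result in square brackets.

[yizizaze]

Rule 1 Geminate Reduction: no change — [yididagi]
Rule 2 Velar Fronting: [yididagi] → [yididadi]
Rule 3 Stop Lenition: [yididadi] → [yizizazi]
Rule 4 Final Vowel Lowering: [yizizazi] → [yizizaze]
Rule 5 Final Obstruent Devoicing: no change — [yizizaze]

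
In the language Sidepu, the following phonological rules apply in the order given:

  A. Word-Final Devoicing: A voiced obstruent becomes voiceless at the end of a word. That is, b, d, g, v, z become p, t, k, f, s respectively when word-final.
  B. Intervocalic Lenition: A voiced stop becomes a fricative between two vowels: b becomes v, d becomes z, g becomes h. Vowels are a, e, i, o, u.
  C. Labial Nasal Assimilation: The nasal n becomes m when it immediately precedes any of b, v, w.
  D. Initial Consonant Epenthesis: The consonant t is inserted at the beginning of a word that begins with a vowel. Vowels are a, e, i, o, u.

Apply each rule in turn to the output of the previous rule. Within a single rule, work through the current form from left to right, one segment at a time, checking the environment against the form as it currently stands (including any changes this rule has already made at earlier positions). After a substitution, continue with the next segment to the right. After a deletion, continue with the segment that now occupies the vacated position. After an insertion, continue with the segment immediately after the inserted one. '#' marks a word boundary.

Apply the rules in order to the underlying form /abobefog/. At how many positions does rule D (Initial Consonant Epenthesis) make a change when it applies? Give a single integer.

1

A Word-Final Devoicing: [abobefog] → [abobefok]
B Intervocalic Lenition: [abobefok] → [avovefok]
C Labial Nasal Assimilation: no change — [avovefok]
D Initial Consonant Epenthesis: [avovefok] → [tavovefok]
Rule D changed 1 position(s).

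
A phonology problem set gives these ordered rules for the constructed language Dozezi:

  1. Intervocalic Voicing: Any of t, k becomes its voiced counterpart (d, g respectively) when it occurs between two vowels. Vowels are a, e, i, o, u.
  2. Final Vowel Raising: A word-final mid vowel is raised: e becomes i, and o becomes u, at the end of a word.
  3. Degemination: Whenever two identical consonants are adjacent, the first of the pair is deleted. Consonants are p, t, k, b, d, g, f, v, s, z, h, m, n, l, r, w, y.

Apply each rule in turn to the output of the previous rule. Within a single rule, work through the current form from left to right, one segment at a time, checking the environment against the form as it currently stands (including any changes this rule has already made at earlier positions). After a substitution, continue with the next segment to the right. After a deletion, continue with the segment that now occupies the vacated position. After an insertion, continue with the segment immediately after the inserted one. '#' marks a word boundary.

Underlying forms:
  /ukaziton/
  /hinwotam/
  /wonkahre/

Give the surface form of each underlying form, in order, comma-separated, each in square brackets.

/ukaziton/:
  1 Intervocalic Voicing: [ukaziton] → [ugazidon]
  2 Final Vowel Raising: no change — [ugazidon]
  3 Degemination: no change — [ugazidon]
/hinwotam/:
  1 Intervocalic Voicing: [hinwotam] → [hinwodam]
  2 Final Vowel Raising: no change — [hinwodam]
  3 Degemination: no change — [hinwodam]
/wonkahre/:
  1 Intervocalic Voicing: no change — [wonkahre]
  2 Final Vowel Raising: [wonkahre] → [wonkahri]
  3 Degemination: no change — [wonkahri]

[ugazidon], [hinwodam], [wonkahri]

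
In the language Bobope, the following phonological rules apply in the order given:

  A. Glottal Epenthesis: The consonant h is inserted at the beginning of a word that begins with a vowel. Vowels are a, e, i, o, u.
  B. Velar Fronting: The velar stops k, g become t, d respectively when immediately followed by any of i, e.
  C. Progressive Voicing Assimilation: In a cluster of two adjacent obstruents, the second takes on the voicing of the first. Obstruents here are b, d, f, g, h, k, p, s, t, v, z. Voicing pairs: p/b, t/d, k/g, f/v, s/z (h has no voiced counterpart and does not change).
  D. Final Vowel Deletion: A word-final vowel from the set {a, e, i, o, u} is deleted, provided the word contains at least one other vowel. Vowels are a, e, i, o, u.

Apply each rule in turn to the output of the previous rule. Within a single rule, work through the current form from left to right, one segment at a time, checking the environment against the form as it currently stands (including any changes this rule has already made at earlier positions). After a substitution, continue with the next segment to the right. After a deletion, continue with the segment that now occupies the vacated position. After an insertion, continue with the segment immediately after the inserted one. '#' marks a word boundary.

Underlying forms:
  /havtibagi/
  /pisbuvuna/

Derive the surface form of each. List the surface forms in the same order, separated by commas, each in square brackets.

[havdibad], [pispuvun]

/havtibagi/:
  A Glottal Epenthesis: no change — [havtibagi]
  B Velar Fronting: [havtibagi] → [havtibadi]
  C Progressive Voicing Assimilation: [havtibadi] → [havdibadi]
  D Final Vowel Deletion: [havdibadi] → [havdibad]
/pisbuvuna/:
  A Glottal Epenthesis: no change — [pisbuvuna]
  B Velar Fronting: no change — [pisbuvuna]
  C Progressive Voicing Assimilation: [pisbuvuna] → [pispuvuna]
  D Final Vowel Deletion: [pispuvuna] → [pispuvun]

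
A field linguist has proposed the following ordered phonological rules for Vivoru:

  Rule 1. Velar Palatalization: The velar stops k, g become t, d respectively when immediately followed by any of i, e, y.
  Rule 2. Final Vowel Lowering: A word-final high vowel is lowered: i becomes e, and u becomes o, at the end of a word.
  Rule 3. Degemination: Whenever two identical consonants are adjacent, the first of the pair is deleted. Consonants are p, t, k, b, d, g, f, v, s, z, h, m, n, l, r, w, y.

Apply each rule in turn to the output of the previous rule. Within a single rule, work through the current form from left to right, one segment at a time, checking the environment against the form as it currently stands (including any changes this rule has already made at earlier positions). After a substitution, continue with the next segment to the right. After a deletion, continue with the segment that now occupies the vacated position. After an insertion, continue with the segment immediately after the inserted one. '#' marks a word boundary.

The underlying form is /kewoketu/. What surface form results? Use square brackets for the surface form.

[tewoteto]

Rule 1 Velar Palatalization: [kewoketu] → [tewotetu]
Rule 2 Final Vowel Lowering: [tewotetu] → [tewoteto]
Rule 3 Degemination: no change — [tewoteto]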